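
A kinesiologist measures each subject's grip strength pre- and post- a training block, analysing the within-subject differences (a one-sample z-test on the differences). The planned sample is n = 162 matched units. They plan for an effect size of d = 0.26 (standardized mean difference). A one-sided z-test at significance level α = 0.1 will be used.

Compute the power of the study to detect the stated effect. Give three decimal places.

Noncentrality parameter: δ = d·√n = 0.26 × √162 = 3.3093
Critical value for a one-sided test at α = 0.1: z_α = 1.282.
Power = Φ(δ − 1.282) = Φ(2.028) = 0.9787.

Power ≈ 0.979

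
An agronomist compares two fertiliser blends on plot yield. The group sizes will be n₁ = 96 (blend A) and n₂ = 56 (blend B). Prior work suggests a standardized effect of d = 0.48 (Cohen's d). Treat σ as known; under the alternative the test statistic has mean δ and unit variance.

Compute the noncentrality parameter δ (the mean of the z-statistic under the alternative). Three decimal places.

δ ≈ 2.855

δ = d / √(1/n₁ + 1/n₂) = 0.48 / √(1/96 + 1/56) = 2.8546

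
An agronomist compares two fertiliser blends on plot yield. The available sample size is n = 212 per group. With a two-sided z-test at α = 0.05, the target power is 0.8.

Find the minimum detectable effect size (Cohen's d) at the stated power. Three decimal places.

d ≈ 0.272

Required noncentrality: δ = z_{0.025} + z_{0.20} = 1.960 + 0.842 = 2.802.
(Lower-tail contribution to power is negligible for δ > 0.)
δ = d·√(n/2) ⇒ d = δ/√(n/2) = 2.802/√(212/2) = 0.2721.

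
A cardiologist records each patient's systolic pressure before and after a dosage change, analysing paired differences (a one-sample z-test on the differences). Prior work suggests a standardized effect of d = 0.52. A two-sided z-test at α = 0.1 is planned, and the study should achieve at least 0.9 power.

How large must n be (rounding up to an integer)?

n = 32

For power 0.9 need Φ(δ − z_{0.05}) = 0.9, so δ = z_{0.05} + z_{0.10} = 1.645 + 1.282 = 2.926.
(Ignoring the negligible lower-tail rejection probability gives the usual closed-form inversion.)
δ = d·√n ⇒ n = (δ/d)² = (2.926 / 0.52)² = 31.67.
Rounding up, n = 32.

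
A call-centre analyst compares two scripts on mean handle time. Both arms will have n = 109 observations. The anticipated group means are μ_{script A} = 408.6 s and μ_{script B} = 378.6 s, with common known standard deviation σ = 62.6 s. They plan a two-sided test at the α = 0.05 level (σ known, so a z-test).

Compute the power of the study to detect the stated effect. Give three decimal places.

Standardized effect: d = |μ_{script A} − μ_{script B}| / σ = |408.6 − 378.6| / 62.6 = 0.4792
Noncentrality parameter: δ = d·√(n/2) = 0.4792 × √(109/2) = 3.5379
Critical value for a two-sided test at α = 0.05: z_{α/2} = 1.960.
Power = Φ(δ − 1.960) + Φ(−δ − 1.960) = Φ(1.578) + Φ(-5.498) = 0.9427 + 0.0000 = 0.9427.

Power ≈ 0.943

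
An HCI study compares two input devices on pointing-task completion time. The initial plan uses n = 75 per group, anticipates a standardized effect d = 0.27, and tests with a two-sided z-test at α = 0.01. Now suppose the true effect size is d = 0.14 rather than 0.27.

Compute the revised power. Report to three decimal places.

With d = 0.14: δ = d·√(n/2) = 0.14 × √(75/2) = 0.8573. Critical value z_{0.005} = 2.576.
Revised power = Φ(δ − 2.576) + Φ(−δ − 2.576) = Φ(-1.719) + Φ(-3.433) = 0.0429 + 0.0003 = 0.0432.

Power ≈ 0.043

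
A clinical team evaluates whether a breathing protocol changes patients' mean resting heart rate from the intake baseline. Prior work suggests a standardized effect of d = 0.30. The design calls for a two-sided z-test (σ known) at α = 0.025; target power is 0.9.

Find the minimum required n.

n = 138

Set Φ(δ − 2.241) = 0.9; then δ − 2.241 = Φ⁻¹(0.9) = 1.282, giving δ = 3.523.
(For δ > 0 the lower-tail rejection region contributes negligibly to power, so the one-term inversion is standard.)
δ = d·√n ⇒ n = (δ/d)² = (3.523 / 0.30)² = 137.90.
Round up to the next whole unit.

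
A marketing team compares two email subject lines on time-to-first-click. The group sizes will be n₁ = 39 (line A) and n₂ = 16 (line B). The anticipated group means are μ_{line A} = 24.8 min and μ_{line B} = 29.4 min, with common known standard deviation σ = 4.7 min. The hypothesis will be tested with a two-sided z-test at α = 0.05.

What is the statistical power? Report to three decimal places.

Standardized effect: d = |μ_{line A} − μ_{line B}| / σ = |24.8 − 29.4| / 4.7 = 0.9787
Noncentrality parameter: δ = d / √(1/n₁ + 1/n₂) = 0.9787 / √(1/39 + 1/16) = 3.2966
Two-sided α = 0.05 → critical value z_{0.025} = 1.960.
Power = Φ(δ − 1.960) + Φ(−δ − 1.960) = Φ(1.337) + Φ(-5.257) = 0.9093 + 0.0000 = 0.9093.

Power ≈ 0.909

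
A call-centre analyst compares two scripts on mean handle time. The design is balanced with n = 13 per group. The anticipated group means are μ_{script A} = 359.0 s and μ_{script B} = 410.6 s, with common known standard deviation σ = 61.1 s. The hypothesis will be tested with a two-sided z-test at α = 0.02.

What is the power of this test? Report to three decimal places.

Power ≈ 0.431

Standardized effect: d = |μ_{script A} − μ_{script B}| / σ = |359.0 − 410.6| / 61.1 = 0.8445
Noncentrality parameter: δ = d·√(n/2) = 0.8445 × √(13/2) = 2.1531
Critical value for a two-sided test at α = 0.02: z_{α/2} = 2.326.
Power = Φ(δ − 2.326) + Φ(−δ − 2.326) = Φ(-0.173) + Φ(-4.479) = 0.4312 + 0.0000 = 0.4312.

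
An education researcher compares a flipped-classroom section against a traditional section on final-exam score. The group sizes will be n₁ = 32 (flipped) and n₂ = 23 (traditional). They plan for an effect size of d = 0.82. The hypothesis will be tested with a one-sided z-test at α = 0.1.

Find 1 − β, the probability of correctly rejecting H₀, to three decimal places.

Power ≈ 0.957

Noncentrality parameter: δ = d / √(1/n₁ + 1/n₂) = 0.82 / √(1/32 + 1/23) = 2.9997
Critical value for a one-sided test at α = 0.1: z_α = 1.282.
Power = P(Z > 1.282 − δ) = Φ(1.718) = 0.9571.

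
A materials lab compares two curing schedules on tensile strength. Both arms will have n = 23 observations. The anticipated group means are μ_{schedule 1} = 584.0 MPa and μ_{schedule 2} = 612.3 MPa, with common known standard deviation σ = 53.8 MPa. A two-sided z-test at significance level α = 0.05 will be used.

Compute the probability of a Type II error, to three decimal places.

β ≈ 0.570

Standardized effect: d = |μ_{schedule 1} − μ_{schedule 2}| / σ = |584.0 − 612.3| / 53.8 = 0.5260
Noncentrality parameter: δ = d·√(n/2) = 0.5260 × √(23/2) = 1.7838
Two-sided α = 0.05 → critical value z_{0.025} = 1.960.
Power = Φ(δ − 1.960) + Φ(−δ − 1.960) = Φ(-0.176) + Φ(-3.744) = 0.4301 + 0.0001 = 0.4302.
Type II error: β = 1 − power = 1 − 0.4302 = 0.5698.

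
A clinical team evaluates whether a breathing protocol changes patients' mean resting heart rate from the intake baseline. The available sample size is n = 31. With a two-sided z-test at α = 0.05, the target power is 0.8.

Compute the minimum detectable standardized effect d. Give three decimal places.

Need Φ(δ − 1.960) = 0.8, so δ = 1.960 + 0.842 = 2.802.
(Lower-tail contribution to power is negligible for δ > 0.)
δ = d·√n ⇒ d = δ/√n = 2.802/√31 = 0.5032.

d ≈ 0.503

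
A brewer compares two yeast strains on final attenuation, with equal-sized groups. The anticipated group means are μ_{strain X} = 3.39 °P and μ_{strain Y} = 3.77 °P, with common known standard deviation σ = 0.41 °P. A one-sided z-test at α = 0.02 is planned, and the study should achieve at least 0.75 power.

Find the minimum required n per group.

n = 18 per group

Standardized effect: d = |μ_{strain X} − μ_{strain Y}| / σ = |3.39 − 3.77| / 0.41 = 0.9268
For power 0.75 need Φ(δ − z_{0.02}) = 0.75, so δ = z_{0.02} + z_{0.25} = 2.054 + 0.674 = 2.728.
δ = d·√(n/2) ⇒ n = 2(δ/d)² = 2 × (2.728 / 0.9268)² = 17.33.
Rounding up, n = 18 per group.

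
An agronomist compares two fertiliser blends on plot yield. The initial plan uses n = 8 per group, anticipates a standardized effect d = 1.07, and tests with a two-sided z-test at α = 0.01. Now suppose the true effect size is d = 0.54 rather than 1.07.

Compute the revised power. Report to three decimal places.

With d = 0.54: δ = d·√(n/2) = 0.54 × √(8/2) = 1.0800. Critical value z_{0.005} = 2.576.
Revised power = Φ(δ − 2.576) + Φ(−δ − 2.576) = Φ(-1.496) + Φ(-3.656) = 0.0673 + 0.0001 = 0.0675.

Power ≈ 0.067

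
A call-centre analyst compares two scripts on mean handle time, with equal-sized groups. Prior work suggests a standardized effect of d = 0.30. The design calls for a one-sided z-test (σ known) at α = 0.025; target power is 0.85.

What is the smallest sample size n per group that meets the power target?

For power 0.85 need Φ(δ − z_{0.025}) = 0.85, so δ = z_{0.025} + z_{0.15} = 1.960 + 1.036 = 2.996.
δ = d·√(n/2) ⇒ n = 2(δ/d)² = 2 × (2.996 / 0.30)² = 199.52.
Rounding up, n = 200 per group.

n = 200 per group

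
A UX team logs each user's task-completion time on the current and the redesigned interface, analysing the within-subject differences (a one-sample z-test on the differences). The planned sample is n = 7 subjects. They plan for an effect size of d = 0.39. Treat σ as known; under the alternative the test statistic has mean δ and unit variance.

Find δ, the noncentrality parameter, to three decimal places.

The noncentrality parameter scales effect size by the design's sample-size factor: δ = d·√n = 0.39 × √7 = 1.0318

δ ≈ 1.032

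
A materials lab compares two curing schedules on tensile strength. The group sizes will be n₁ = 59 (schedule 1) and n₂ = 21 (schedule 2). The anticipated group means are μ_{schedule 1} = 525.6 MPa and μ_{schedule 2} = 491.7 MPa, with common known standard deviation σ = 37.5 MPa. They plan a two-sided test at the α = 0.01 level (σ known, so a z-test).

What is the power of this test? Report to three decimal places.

Standardized effect: d = |μ_{schedule 1} − μ_{schedule 2}| / σ = |525.6 − 491.7| / 37.5 = 0.9040
Noncentrality parameter: λ = d / √(1/n₁ + 1/n₂) = 0.9040 / √(1/59 + 1/21) = 3.5576
Critical value for a two-sided test at α = 0.01: z_{α/2} = 2.576.
Power = Φ(λ − 2.576) + Φ(−λ − 2.576) = Φ(0.982) + Φ(-6.133) = 0.8369 + 0.0000 = 0.8369.

Power ≈ 0.837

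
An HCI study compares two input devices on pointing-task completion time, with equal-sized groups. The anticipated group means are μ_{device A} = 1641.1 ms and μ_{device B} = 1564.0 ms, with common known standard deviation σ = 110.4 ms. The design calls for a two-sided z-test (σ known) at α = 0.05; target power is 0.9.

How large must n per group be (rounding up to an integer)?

Standardized effect: d = |μ_{device A} − μ_{device B}| / σ = |1641.1 − 1564.0| / 110.4 = 0.6984
For power 0.9 need Φ(δ − z_{0.025}) = 0.9, so δ = z_{0.025} + z_{0.10} = 1.960 + 1.282 = 3.242.
(The Φ(−δ − z_{α/2}) term is vanishingly small for δ > 0 and is dropped in the standard sample-size formula.)
δ = d·√(n/2) ⇒ n = 2(δ/d)² = 2 × (3.242 / 0.6984)² = 43.09.
Round up to the next whole unit.

n = 44 per group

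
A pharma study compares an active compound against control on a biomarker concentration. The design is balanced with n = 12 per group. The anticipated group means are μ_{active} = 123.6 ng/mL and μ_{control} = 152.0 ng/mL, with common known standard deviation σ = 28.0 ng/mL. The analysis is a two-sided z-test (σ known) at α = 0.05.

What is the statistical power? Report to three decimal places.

Standardized effect: d = |μ_{active} − μ_{control}| / σ = |123.6 − 152.0| / 28.0 = 1.0143
Noncentrality parameter: δ = d·√(n/2) = 1.0143 × √(12/2) = 2.4845
Critical value for a two-sided test at α = 0.05: z_{α/2} = 1.960.
Power = Φ(δ − 1.960) + Φ(−δ − 1.960) = Φ(0.525) + Φ(-4.444) = 0.7000 + 0.0000 = 0.7000.

Power ≈ 0.700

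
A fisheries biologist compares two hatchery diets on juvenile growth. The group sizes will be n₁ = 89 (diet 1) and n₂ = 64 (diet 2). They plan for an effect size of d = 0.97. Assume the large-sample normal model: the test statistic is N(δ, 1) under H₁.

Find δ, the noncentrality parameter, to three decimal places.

δ = d / √(1/n₁ + 1/n₂) = 0.97 / √(1/89 + 1/64) = 5.9185

δ ≈ 5.918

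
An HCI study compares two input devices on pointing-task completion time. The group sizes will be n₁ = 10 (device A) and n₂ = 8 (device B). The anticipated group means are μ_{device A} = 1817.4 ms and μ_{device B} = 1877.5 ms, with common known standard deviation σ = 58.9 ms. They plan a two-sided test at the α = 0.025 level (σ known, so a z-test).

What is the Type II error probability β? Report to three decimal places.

Standardized effect: d = |μ_{device A} − μ_{device B}| / σ = |1817.4 − 1877.5| / 58.9 = 1.0204
Noncentrality parameter: δ = d / √(1/n₁ + 1/n₂) = 1.0204 / √(1/10 + 1/8) = 2.1511
Critical value for a two-sided test at α = 0.025: z_{α/2} = 2.241.
Power = Φ(δ − 2.241) + Φ(−δ − 2.241) = Φ(-0.090) + Φ(-4.393) = 0.4640 + 0.0000 = 0.4640.
Type II error: β = 1 − power = 1 − 0.4640 = 0.5360.

β ≈ 0.536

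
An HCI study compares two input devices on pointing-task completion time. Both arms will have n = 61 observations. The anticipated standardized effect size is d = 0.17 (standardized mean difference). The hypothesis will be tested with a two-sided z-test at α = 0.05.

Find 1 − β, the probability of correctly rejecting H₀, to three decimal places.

Noncentrality parameter: δ = d·√(n/2) = 0.17 × √(61/2) = 0.9389
Critical value for a two-sided test at α = 0.05: z_{α/2} = 1.960.
Power = Φ(δ − 1.960) + Φ(−δ − 1.960) = Φ(-1.021) + Φ(-2.899) = 0.1536 + 0.0019 = 0.1555.

Power ≈ 0.155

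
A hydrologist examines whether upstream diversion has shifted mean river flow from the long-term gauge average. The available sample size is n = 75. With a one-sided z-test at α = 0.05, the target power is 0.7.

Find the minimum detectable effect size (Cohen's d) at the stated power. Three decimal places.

Required noncentrality: δ = z_{0.05} + z_{0.30} = 1.645 + 0.524 = 2.169.
δ = d·√n ⇒ d = δ/√n = 2.169/√75 = 0.2505.

d ≈ 0.250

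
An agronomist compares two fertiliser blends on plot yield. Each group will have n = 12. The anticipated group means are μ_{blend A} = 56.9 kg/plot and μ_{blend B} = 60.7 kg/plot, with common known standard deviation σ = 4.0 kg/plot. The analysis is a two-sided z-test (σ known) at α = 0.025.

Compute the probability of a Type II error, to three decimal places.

Standardized effect: d = |μ_{blend A} − μ_{blend B}| / σ = |56.9 − 60.7| / 4.0 = 0.9500
Noncentrality parameter: δ = d·√(n/2) = 0.9500 × √(12/2) = 2.3270
Critical value for a two-sided test at α = 0.025: z_{α/2} = 2.241.
Power = Φ(δ − 2.241) + Φ(−δ − 2.241) = Φ(0.086) + Φ(-4.568) = 0.5341 + 0.0000 = 0.5341.
Type II error: β = 1 − power = 1 − 0.5341 = 0.4659.

β ≈ 0.466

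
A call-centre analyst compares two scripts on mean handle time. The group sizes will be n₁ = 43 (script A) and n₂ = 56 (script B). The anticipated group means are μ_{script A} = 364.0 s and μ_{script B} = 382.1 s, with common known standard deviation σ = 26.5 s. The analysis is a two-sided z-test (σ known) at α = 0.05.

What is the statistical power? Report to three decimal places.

Power ≈ 0.921

Standardized effect: d = |μ_{script A} − μ_{script B}| / σ = |364.0 − 382.1| / 26.5 = 0.6830
Noncentrality parameter: δ = d / √(1/n₁ + 1/n₂) = 0.6830 / √(1/43 + 1/56) = 3.3686
Critical value for a two-sided test at α = 0.05: z_{α/2} = 1.960.
Power = Φ(δ − 1.960) + Φ(−δ − 1.960) = Φ(1.409) + Φ(-5.329) = 0.9205 + 0.0000 = 0.9205.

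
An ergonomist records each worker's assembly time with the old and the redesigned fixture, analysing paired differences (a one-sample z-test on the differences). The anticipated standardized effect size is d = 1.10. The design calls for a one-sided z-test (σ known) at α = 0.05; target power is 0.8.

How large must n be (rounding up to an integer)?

For power 0.8 need Φ(δ − z_{0.05}) = 0.8, so δ = z_{0.05} + z_{0.20} = 1.645 + 0.842 = 2.486.
δ = d·√n ⇒ n = (δ/d)² = (2.486 / 1.10)² = 5.11.
Round up to the next whole unit.

n = 6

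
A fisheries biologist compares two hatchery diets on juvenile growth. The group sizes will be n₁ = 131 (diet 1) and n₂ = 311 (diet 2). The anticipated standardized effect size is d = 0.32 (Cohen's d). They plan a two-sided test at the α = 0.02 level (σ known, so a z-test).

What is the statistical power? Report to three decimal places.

Noncentrality parameter: δ = d / √(1/n₁ + 1/n₂) = 0.32 / √(1/131 + 1/311) = 3.0722
Critical value for a two-sided test at α = 0.02: z_{α/2} = 2.326.
Power = Φ(δ − 2.326) + Φ(−δ − 2.326) = Φ(0.746) + Φ(-5.399) = 0.7721 + 0.0000 = 0.7721.

Power ≈ 0.772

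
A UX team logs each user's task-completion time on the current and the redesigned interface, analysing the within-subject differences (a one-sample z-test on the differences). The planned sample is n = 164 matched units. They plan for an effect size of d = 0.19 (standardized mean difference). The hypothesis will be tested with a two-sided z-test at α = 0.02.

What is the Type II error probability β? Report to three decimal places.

β ≈ 0.457

Noncentrality parameter: δ = d·√n = 0.19 × √164 = 2.4332
Critical value for a two-sided test at α = 0.02: z_{α/2} = 2.326.
Power = Φ(δ − 2.326) + Φ(−δ − 2.326) = Φ(0.107) + Φ(-4.760) = 0.5425 + 0.0000 = 0.5425.
Type II error: β = 1 − power = 1 − 0.5425 = 0.4575.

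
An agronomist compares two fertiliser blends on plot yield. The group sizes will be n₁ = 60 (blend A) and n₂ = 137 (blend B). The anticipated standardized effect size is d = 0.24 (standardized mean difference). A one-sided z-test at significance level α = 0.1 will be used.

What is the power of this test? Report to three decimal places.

Noncentrality parameter: λ = d / √(1/n₁ + 1/n₂) = 0.24 / √(1/60 + 1/137) = 1.5503
Critical value for a one-sided test at α = 0.1: z_α = 1.282.
Power = P(Z > 1.282 − λ) = Φ(0.269) = 0.6059.

Power ≈ 0.606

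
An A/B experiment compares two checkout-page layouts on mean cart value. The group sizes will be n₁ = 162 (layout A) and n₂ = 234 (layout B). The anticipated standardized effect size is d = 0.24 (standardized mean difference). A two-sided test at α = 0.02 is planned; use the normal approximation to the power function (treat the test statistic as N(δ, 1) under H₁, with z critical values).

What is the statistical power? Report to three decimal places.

Noncentrality parameter: δ = d / √(1/n₁ + 1/n₂) = 0.24 / √(1/162 + 1/234) = 2.3482
Critical value for a two-sided test at α = 0.02: z_{α/2} = 2.326.
Power = Φ(δ − 2.326) + Φ(−δ − 2.326) = Φ(0.022) + Φ(-4.675) = 0.5087 + 0.0000 = 0.5087.

Power ≈ 0.509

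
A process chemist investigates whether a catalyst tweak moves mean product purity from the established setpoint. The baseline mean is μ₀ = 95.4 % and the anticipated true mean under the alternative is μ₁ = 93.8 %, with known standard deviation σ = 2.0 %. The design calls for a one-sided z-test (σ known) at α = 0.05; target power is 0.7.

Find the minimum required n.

Standardized effect: d = |μ₁ − μ₀| / σ = |93.8 − 95.4| / 2.0 = 0.8000
Set Φ(δ − 1.645) = 0.7; then δ − 1.645 = Φ⁻¹(0.7) = 0.524, giving δ = 2.169.
δ = d·√n ⇒ n = (δ/d)² = (2.169 / 0.8000)² = 7.35.
Round up to the next whole unit.

n = 8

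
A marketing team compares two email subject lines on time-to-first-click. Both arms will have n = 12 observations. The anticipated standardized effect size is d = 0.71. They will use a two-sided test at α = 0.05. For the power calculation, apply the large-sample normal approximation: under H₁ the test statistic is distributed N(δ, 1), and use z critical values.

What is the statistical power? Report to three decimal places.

Power ≈ 0.413

Noncentrality parameter: δ = d·√(n/2) = 0.71 × √(12/2) = 1.7391
Two-sided α = 0.05 → critical value z_{0.025} = 1.960.
Power = Φ(δ − 1.960) + Φ(−δ − 1.960) = Φ(-0.221) + Φ(-3.699) = 0.4126 + 0.0001 = 0.4127.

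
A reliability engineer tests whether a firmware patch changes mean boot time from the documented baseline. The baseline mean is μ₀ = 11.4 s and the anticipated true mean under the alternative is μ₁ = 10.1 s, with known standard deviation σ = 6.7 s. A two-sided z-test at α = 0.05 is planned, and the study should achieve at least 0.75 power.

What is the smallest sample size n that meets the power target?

Standardized effect: d = |μ₁ − μ₀| / σ = |10.1 − 11.4| / 6.7 = 0.1940
For power 0.75 need Φ(δ − z_{0.025}) = 0.75, so δ = z_{0.025} + z_{0.25} = 1.960 + 0.674 = 2.634.
(Ignoring the negligible lower-tail rejection probability gives the usual closed-form inversion.)
δ = d·√n ⇒ n = (δ/d)² = (2.634 / 0.1940)² = 184.35.
Rounding up, n = 185.

n = 185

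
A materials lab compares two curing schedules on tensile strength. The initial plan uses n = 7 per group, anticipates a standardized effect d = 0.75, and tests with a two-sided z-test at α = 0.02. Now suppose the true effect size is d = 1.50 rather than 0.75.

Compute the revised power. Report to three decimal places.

Power ≈ 0.684

With d = 1.50: δ = d·√(n/2) = 1.50 × √(7/2) = 2.8062. Critical value z_{0.01} = 2.326.
Revised power = Φ(δ − 2.326) + Φ(−δ − 2.326) = Φ(0.480) + Φ(-5.133) = 0.6843 + 0.0000 = 0.6843.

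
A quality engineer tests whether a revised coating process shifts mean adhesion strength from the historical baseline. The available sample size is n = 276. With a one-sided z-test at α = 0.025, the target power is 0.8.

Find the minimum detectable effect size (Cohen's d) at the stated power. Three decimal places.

Need Φ(δ − 1.960) = 0.8, so δ = 1.960 + 0.842 = 2.802.
δ = d·√n ⇒ d = δ/√n = 2.802/√276 = 0.1686.

d ≈ 0.169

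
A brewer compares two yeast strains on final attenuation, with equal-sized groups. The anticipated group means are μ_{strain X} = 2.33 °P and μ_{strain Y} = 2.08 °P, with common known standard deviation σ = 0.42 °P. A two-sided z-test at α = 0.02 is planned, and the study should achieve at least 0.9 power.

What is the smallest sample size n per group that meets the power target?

Standardized effect: d = |μ_{strain X} − μ_{strain Y}| / σ = |2.33 − 2.08| / 0.42 = 0.5952
For power 0.9 need Φ(δ − z_{0.01}) = 0.9, so δ = z_{0.01} + z_{0.10} = 2.326 + 1.282 = 3.608.
(The Φ(−δ − z_{α/2}) term is vanishingly small for δ > 0 and is dropped in the standard sample-size formula.)
δ = d·√(n/2) ⇒ n = 2(δ/d)² = 2 × (3.608 / 0.5952)² = 73.48.
Rounding up, n = 74 per group.

n = 74 per group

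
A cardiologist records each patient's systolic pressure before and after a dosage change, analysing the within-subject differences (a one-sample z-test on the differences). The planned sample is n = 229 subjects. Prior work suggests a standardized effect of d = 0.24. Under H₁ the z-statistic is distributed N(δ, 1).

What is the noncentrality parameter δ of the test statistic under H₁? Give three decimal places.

The noncentrality parameter scales effect size by the design's sample-size factor: δ = d·√n = 0.24 × √229 = 3.6319

δ ≈ 3.632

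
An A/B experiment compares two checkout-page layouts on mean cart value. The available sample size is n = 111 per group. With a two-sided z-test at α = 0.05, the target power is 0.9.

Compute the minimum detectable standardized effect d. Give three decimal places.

Need Φ(δ − 1.960) = 0.9, so δ = 1.960 + 1.282 = 3.242.
(Lower-tail contribution to power is negligible for δ > 0.)
δ = d·√(n/2) ⇒ d = δ/√(n/2) = 3.242/√(111/2) = 0.4351.

d ≈ 0.435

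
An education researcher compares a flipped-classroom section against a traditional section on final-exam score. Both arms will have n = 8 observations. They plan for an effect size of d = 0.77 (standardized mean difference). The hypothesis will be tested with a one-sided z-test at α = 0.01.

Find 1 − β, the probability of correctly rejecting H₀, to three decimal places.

Noncentrality parameter: δ = d·√(n/2) = 0.77 × √(8/2) = 1.5400
One-sided α = 0.01 → critical value z_{0.01} = 2.326.
Power = P(Z > 2.326 − δ) = Φ(-0.786) = 0.2158.

Power ≈ 0.216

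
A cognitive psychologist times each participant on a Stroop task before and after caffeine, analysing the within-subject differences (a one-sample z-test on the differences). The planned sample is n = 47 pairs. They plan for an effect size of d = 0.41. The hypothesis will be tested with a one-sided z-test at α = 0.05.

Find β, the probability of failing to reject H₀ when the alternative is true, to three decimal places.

β ≈ 0.122

Noncentrality parameter: δ = d·√n = 0.41 × √47 = 2.8108
One-sided α = 0.05 → critical value z_{0.05} = 1.645.
Power = P(Z > 1.645 − δ) = Φ(1.166) = 0.8782.
Type II error: β = 1 − power = 1 − 0.8782 = 0.1218.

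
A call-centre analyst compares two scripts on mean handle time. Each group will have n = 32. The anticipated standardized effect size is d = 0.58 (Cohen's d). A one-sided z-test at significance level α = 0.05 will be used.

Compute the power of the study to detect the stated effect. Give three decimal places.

Noncentrality parameter: δ = d·√(n/2) = 0.58 × √(32/2) = 2.3200
Critical value for a one-sided test at α = 0.05: z_α = 1.645.
Power = Φ(δ − 1.645) = Φ(0.675) = 0.7502.

Power ≈ 0.750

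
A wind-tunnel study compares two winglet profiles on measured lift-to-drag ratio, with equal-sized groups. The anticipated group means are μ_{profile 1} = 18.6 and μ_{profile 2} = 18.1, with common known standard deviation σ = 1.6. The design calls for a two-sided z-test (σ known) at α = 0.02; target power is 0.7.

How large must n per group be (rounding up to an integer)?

Standardized effect: d = |μ_{profile 1} − μ_{profile 2}| / σ = |18.6 − 18.1| / 1.6 = 0.3125
For power 0.7 need Φ(δ − z_{0.01}) = 0.7, so δ = z_{0.01} + z_{0.30} = 2.326 + 0.524 = 2.851.
(Ignoring the negligible lower-tail rejection probability gives the usual closed-form inversion.)
δ = d·√(n/2) ⇒ n = 2(δ/d)² = 2 × (2.851 / 0.3125)² = 166.44.
Round up to the next whole unit.

n = 167 per group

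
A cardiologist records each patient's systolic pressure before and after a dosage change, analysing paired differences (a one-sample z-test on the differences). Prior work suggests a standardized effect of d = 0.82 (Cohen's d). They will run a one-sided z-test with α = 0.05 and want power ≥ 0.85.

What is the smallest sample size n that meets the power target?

n = 11

Set Φ(δ − 1.645) = 0.85; then δ − 1.645 = Φ⁻¹(0.85) = 1.036, giving δ = 2.681.
δ = d·√n ⇒ n = (δ/d)² = (2.681 / 0.82)² = 10.69.
Rounding up, n = 11.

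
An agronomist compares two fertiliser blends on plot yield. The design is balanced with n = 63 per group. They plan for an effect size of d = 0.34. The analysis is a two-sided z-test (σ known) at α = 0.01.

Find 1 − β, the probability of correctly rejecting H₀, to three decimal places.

Noncentrality parameter: δ = d·√(n/2) = 0.34 × √(63/2) = 1.9082
Two-sided α = 0.01 → critical value z_{0.005} = 2.576.
Power = Φ(δ − 2.576) + Φ(−δ − 2.576) = Φ(-0.668) + Φ(-4.484) = 0.2522 + 0.0000 = 0.2522.

Power ≈ 0.252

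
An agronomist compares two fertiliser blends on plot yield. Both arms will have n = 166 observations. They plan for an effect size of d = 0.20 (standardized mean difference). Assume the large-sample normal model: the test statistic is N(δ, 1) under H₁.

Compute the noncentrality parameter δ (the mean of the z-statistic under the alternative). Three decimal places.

δ ≈ 1.822

δ = d·√(n/2) = 0.20 × √(166/2) = 1.8221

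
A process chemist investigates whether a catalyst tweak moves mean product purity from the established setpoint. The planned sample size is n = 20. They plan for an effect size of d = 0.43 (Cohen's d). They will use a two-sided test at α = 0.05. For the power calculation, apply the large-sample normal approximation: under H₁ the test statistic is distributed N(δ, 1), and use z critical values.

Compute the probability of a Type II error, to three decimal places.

β ≈ 0.515

Noncentrality parameter: δ = d·√n = 0.43 × √20 = 1.9230
Two-sided α = 0.05 → critical value z_{0.025} = 1.960.
Power = Φ(δ − 1.960) + Φ(−δ − 1.960) = Φ(-0.037) + Φ(-3.883) = 0.4853 + 0.0001 = 0.4853.
Type II error: β = 1 − power = 1 − 0.4853 = 0.5147.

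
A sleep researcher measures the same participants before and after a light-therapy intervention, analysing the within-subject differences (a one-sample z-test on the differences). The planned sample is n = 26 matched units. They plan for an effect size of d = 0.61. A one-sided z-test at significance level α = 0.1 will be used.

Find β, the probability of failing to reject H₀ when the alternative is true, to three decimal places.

Noncentrality parameter: δ = d·√n = 0.61 × √26 = 3.1104
Critical value for a one-sided test at α = 0.1: z_α = 1.282.
Power = Φ(δ − 1.282) = Φ(1.829) = 0.9663.
Type II error: β = 1 − power = 1 − 0.9663 = 0.0337.

β ≈ 0.034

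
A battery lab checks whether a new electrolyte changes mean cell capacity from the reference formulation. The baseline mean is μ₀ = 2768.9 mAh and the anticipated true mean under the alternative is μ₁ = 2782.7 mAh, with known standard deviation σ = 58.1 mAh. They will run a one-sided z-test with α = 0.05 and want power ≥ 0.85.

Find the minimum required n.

Standardized effect: d = |μ₁ − μ₀| / σ = |2782.7 − 2768.9| / 58.1 = 0.2375
Set Φ(δ − 1.645) = 0.85; then δ − 1.645 = Φ⁻¹(0.85) = 1.036, giving δ = 2.681.
δ = d·√n ⇒ n = (δ/d)² = (2.681 / 0.2375)² = 127.43.
Rounding up, n = 128.

n = 128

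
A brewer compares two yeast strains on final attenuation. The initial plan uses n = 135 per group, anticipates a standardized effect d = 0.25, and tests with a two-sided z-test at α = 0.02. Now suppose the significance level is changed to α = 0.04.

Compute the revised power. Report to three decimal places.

Power ≈ 0.500

δ = d·√(n/2) = 0.25 × √(135/2) = 2.0540 (unchanged). New critical value: z_{0.02} = 2.054.
Revised power = Φ(δ − 2.054) + Φ(−δ − 2.054) = Φ(0.000) + Φ(-4.108) = 0.5001 + 0.0000 = 0.5001.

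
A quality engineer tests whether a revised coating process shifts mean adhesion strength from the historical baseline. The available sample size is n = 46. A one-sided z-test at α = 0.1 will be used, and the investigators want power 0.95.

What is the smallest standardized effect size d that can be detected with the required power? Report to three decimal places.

Need Φ(δ − 1.282) = 0.95, so δ = 1.282 + 1.645 = 2.926.
δ = d·√n ⇒ d = δ/√n = 2.926/√46 = 0.4315.

d ≈ 0.431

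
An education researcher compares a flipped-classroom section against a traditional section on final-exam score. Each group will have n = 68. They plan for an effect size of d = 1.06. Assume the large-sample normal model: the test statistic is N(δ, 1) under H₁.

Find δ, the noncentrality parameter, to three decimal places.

The noncentrality parameter scales effect size by the design's sample-size factor: δ = d·√(n/2) = 1.06 × √(68/2) = 6.1808

δ ≈ 6.181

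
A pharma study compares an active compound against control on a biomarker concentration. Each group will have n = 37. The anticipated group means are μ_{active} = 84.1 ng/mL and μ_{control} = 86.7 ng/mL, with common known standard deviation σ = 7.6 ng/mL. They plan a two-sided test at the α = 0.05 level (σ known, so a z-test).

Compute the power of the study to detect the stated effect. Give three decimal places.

Power ≈ 0.313

Standardized effect: d = |μ_{active} − μ_{control}| / σ = |84.1 − 86.7| / 7.6 = 0.3421
Noncentrality parameter: δ = d·√(n/2) = 0.3421 × √(37/2) = 1.4715
Two-sided α = 0.05 → critical value z_{0.025} = 1.960.
Power = Φ(δ − 1.960) + Φ(−δ − 1.960) = Φ(-0.489) + Φ(-3.431) = 0.3126 + 0.0003 = 0.3129.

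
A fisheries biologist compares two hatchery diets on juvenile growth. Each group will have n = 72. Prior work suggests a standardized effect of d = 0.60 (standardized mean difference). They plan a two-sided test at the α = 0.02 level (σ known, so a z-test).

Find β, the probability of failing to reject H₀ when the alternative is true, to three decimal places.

Noncentrality parameter: δ = d·√(n/2) = 0.60 × √(72/2) = 3.6000
Two-sided α = 0.02 → critical value z_{0.01} = 2.326.
Power = Φ(δ − 2.326) + Φ(−δ − 2.326) = Φ(1.274) + Φ(-5.926) = 0.8986 + 0.0000 = 0.8986.
Type II error: β = 1 − power = 1 − 0.8986 = 0.1014.

β ≈ 0.101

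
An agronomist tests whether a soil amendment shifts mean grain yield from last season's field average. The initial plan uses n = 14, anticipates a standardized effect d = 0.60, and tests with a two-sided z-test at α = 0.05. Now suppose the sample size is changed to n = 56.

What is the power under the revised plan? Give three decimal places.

Power ≈ 0.994

With n = 56: δ = d·√n = 0.60 × √56 = 4.4900. Critical value z_{0.025} = 1.960.
Revised power = Φ(δ − 1.960) + Φ(−δ − 1.960) = Φ(2.530) + Φ(-6.450) = 0.9943 + 0.0000 = 0.9943.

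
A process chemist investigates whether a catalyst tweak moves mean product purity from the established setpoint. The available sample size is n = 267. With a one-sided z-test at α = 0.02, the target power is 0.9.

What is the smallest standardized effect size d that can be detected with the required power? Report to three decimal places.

d ≈ 0.204

Need Φ(δ − 2.054) = 0.9, so δ = 2.054 + 1.282 = 3.335.
δ = d·√n ⇒ d = δ/√n = 3.335/√267 = 0.2041.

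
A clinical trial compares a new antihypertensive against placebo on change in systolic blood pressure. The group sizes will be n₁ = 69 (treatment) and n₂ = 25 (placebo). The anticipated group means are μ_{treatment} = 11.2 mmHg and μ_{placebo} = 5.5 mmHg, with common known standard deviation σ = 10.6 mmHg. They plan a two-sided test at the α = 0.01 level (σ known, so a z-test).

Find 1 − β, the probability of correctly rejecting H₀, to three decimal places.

Power ≈ 0.393

Standardized effect: d = |μ_{treatment} − μ_{placebo}| / σ = |11.2 − 5.5| / 10.6 = 0.5377
Noncentrality parameter: δ = d / √(1/n₁ + 1/n₂) = 0.5377 / √(1/69 + 1/25) = 2.3036
Two-sided α = 0.01 → critical value z_{0.005} = 2.576.
Power = Φ(δ − 2.576) + Φ(−δ − 2.576) = Φ(-0.272) + Φ(-4.879) = 0.3927 + 0.0000 = 0.3927.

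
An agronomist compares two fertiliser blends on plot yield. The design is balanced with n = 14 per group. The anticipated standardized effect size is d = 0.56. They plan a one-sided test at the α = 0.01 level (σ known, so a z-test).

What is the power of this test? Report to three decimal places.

Noncentrality parameter: δ = d·√(n/2) = 0.56 × √(14/2) = 1.4816
Critical value for a one-sided test at α = 0.01: z_α = 2.326.
Power = Φ(δ − 2.326) = Φ(-0.845) = 0.1991.

Power ≈ 0.199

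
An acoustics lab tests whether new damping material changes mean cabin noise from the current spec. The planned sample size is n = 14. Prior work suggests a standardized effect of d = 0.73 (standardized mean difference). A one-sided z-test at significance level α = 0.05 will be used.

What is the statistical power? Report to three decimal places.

Noncentrality parameter: δ = d·√n = 0.73 × √14 = 2.7314
Critical value for a one-sided test at α = 0.05: z_α = 1.645.
Power = Φ(δ − 1.645) = Φ(1.087) = 0.8614.

Power ≈ 0.861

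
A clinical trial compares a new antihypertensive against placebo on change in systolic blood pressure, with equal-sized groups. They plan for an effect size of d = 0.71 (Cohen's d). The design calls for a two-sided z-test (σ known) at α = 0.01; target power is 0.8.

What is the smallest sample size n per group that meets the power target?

For power 0.8 need Φ(δ − z_{0.005}) = 0.8, so δ = z_{0.005} + z_{0.20} = 2.576 + 0.842 = 3.417.
(Ignoring the negligible lower-tail rejection probability gives the usual closed-form inversion.)
δ = d·√(n/2) ⇒ n = 2(δ/d)² = 2 × (3.417 / 0.71)² = 46.34.
Round up to the next whole unit.

n = 47 per group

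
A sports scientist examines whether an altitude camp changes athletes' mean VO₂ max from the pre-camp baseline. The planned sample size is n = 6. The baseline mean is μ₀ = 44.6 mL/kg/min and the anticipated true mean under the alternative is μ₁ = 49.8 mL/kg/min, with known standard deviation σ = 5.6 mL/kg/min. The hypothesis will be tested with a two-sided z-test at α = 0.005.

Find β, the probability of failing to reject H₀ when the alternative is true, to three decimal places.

β ≈ 0.703

Standardized effect: d = |μ₁ − μ₀| / σ = |49.8 − 44.6| / 5.6 = 0.9286
Noncentrality parameter: λ = d·√n = 0.9286 × √6 = 2.2745
Two-sided α = 0.005 → critical value z_{0.0025} = 2.807.
Power = Φ(λ − 2.807) + Φ(−λ − 2.807) = Φ(-0.533) + Φ(-5.082) = 0.2972 + 0.0000 = 0.2972.
Type II error: β = 1 − power = 1 − 0.2972 = 0.7028.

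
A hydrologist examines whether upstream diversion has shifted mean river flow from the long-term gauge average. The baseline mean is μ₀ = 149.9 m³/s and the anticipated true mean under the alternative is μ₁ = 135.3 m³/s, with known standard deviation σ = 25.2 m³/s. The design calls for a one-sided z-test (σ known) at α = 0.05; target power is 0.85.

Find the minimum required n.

n = 22

Standardized effect: d = |μ₁ − μ₀| / σ = |135.3 − 149.9| / 25.2 = 0.5794
For power 0.85 need Φ(δ − z_{0.05}) = 0.85, so δ = z_{0.05} + z_{0.15} = 1.645 + 1.036 = 2.681.
δ = d·√n ⇒ n = (δ/d)² = (2.681 / 0.5794)² = 21.42.
Rounding up, n = 22.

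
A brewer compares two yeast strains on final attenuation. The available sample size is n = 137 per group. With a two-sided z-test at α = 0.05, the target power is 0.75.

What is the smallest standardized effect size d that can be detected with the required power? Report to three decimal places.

d ≈ 0.318

Required noncentrality: δ = z_{0.025} + z_{0.25} = 1.960 + 0.674 = 2.634.
(Lower-tail contribution to power is negligible for δ > 0.)
δ = d·√(n/2) ⇒ d = δ/√(n/2) = 2.634/√(137/2) = 0.3183.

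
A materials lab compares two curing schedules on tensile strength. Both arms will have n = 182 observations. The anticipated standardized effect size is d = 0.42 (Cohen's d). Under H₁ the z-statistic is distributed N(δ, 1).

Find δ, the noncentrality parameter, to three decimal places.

The noncentrality parameter scales effect size by the design's sample-size factor: δ = d·√(n/2) = 0.42 × √(182/2) = 4.0065

δ ≈ 4.007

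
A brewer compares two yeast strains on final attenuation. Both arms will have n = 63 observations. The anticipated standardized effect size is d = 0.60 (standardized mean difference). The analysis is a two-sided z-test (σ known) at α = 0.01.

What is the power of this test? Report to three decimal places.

Power ≈ 0.786

Noncentrality parameter: δ = d·√(n/2) = 0.60 × √(63/2) = 3.3675
Critical value for a two-sided test at α = 0.01: z_{α/2} = 2.576.
Power = Φ(δ − 2.576) + Φ(−δ − 2.576) = Φ(0.792) + Φ(-5.943) = 0.7857 + 0.0000 = 0.7857.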